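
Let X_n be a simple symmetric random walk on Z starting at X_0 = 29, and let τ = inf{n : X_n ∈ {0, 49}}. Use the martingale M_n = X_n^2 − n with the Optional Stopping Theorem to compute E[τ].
E[τ] = 580

M_n = X_n^2 − n is a martingale (since E[X_{n+1}^2 | F_n] = X_n^2 + 1). By OST (τ has finite mean in a bounded region), E[M_τ] = E[M_0] = X_0^2 − 0 = 29^2 = 841. Also E[M_τ] = E[X_τ^2] − E[τ]. The walk exits at 0 or 49, with P(hit 49 first) = 29/49, so E[X_τ^2] = 49^2 · 29/49 + 0 = 1421. Thus E[τ] = E[X_τ^2] − E[M_τ] = 1421 − 841 = 580 = 29(49 − 29) = 580.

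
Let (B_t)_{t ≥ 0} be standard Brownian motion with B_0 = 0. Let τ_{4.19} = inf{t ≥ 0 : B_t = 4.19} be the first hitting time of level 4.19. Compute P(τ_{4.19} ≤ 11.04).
P(τ_{4.19} ≤ 11.04) = 2(1 − Φ(4.19/√11.04)) = 2(1 − Φ(1.2610)) ≈ 0.2073

By the reflection principle for standard BM, P(τ_b ≤ t) = 2 · P(B_t ≥ b). Since B_t ~ N(0, t), P(B_t ≥ 4.19) = 1 − Φ(4.19/√t) = 1 − Φ(4.19/√11.04) = 1 − Φ(1.2610) ≈ 0.10365. Doubling: P(τ_{4.19} ≤ 11.04) ≈ 2 · 0.10365 = 0.20730 ≈ 0.2073.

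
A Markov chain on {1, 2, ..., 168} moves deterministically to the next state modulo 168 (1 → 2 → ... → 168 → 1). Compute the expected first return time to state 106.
E[T_106 | X_0 = 106] = 168

The chain cycles deterministically, so starting at state 106 it returns in exactly 168 steps. Equivalently, the stationary distribution is uniform π_j = 1/168 for every state j, so by Kac's formula E[T_106] = 1/π_106 = 168.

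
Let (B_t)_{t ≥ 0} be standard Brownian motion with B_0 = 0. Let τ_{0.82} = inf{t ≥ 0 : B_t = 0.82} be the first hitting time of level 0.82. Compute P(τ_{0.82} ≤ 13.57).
P(τ_{0.82} ≤ 13.57) = 2(1 − Φ(0.82/√13.57)) = 2(1 − Φ(0.2226)) ≈ 0.8238

By the reflection principle for standard BM, P(τ_b ≤ t) = 2 · P(B_t ≥ b). Since B_t ~ N(0, t), P(B_t ≥ 0.82) = 1 − Φ(0.82/√t) = 1 − Φ(0.82/√13.57) = 1 − Φ(0.2226) ≈ 0.41192. Doubling: P(τ_{0.82} ≤ 13.57) ≈ 2 · 0.41192 = 0.82384 ≈ 0.8238.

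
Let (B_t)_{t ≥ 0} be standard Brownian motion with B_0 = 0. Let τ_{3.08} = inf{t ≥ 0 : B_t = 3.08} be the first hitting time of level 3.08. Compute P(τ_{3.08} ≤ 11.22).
P(τ_{3.08} ≤ 11.22) = 2(1 − Φ(3.08/√11.22)) = 2(1 − Φ(0.9195)) ≈ 0.3578

By the reflection principle for standard BM, P(τ_b ≤ t) = 2 · P(B_t ≥ b). Since B_t ~ N(0, t), P(B_t ≥ 3.08) = 1 − Φ(3.08/√t) = 1 − Φ(3.08/√11.22) = 1 − Φ(0.9195) ≈ 0.17892. Doubling: P(τ_{3.08} ≤ 11.22) ≈ 2 · 0.17892 = 0.35784 ≈ 0.3578.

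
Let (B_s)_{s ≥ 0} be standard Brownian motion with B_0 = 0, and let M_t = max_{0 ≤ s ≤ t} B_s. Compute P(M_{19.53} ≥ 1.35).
P(M_{19.53} ≥ 1.35) = 2·P(B_{19.53} ≥ 1.35) = 2(1 − Φ(1.35/√19.53)) ≈ 0.7600

By the reflection principle for Brownian motion, P(M_t ≥ a) = 2 · P(B_t ≥ a) for a ≥ 0. Since B_t ~ N(0, t), P(B_t ≥ 1.35) = 1 − Φ(1.35/√t) = 1 − Φ(1.35/√19.53) = 1 − Φ(0.3055). So
  P(M_{19.53} ≥ 1.35) = 2(1 − Φ(0.3055)) ≈ 0.7600.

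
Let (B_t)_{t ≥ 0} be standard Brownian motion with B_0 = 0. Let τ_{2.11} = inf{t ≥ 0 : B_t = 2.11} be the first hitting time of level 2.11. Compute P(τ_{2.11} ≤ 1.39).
P(τ_{2.11} ≤ 1.39) = 2(1 − Φ(2.11/√1.39)) = 2(1 − Φ(1.7897)) ≈ 0.0735

By the reflection principle for standard BM, P(τ_b ≤ t) = 2 · P(B_t ≥ b). Since B_t ~ N(0, t), P(B_t ≥ 2.11) = 1 − Φ(2.11/√t) = 1 − Φ(2.11/√1.39) = 1 − Φ(1.7897) ≈ 0.03675. Doubling: P(τ_{2.11} ≤ 1.39) ≈ 2 · 0.03675 = 0.07350 ≈ 0.0735.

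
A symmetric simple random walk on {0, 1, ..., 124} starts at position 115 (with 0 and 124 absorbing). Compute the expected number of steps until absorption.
E[τ | X_0 = 115] = 1035

Let v_k = E[τ | X_0 = k]. Boundary: v_0 = v_124 = 0. Recurrence: v_k = 1 + (v_{k-1} + v_{k+1})/2 for 1 ≤ k ≤ 123. The particular solution to v_k − (v_{k-1} + v_{k+1})/2 = 1 is v_k = −k^2. Adding homogeneous solution A + B k and matching boundaries gives v_k = k (124 − k). Substituting k = 115: v_115 = 115 · 9 = 1035.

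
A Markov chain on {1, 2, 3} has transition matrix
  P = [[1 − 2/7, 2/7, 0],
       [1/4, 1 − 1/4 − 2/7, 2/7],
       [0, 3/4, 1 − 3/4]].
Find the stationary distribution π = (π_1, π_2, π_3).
π = (147/379, 168/379, 64/379)

This is a birth-death chain on three states, which satisfies detailed balance: π_1 · P_{12} = π_2 · P_{21} and π_2 · P_{23} = π_3 · P_{32}.
From π_1 · 2/7 = π_2 · 1/4: π_2/π_1 = (2/7)/(1/4) = 8/7.
From π_2 · 2/7 = π_3 · 3/4: π_3/π_2 = (2/7)/(3/4) = 8/21.
Take π_1 proportional to 1; then unnormalized π = (1, 8/7, 64/147). Normalize by dividing by the sum 379/147:
  π = (147/379, 168/379, 64/379).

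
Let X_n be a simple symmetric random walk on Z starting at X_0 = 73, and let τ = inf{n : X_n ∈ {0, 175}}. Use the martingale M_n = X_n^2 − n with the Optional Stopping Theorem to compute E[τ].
E[τ] = 7446

M_n = X_n^2 − n is a martingale (since E[X_{n+1}^2 | F_n] = X_n^2 + 1). By OST (τ has finite mean in a bounded region), E[M_τ] = E[M_0] = X_0^2 − 0 = 73^2 = 5329. Also E[M_τ] = E[X_τ^2] − E[τ]. The walk exits at 0 or 175, with P(hit 175 first) = 73/175, so E[X_τ^2] = 175^2 · 73/175 + 0 = 12775. Thus E[τ] = E[X_τ^2] − E[M_τ] = 12775 − 5329 = 7446 = 73(175 − 73) = 7446.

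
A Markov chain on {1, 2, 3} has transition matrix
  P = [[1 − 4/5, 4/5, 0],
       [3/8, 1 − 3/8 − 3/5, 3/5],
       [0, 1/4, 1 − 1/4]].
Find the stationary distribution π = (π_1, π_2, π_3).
π = (75/619, 160/619, 384/619)

This is a birth-death chain on three states, which satisfies detailed balance: π_1 · P_{12} = π_2 · P_{21} and π_2 · P_{23} = π_3 · P_{32}.
From π_1 · 4/5 = π_2 · 3/8: π_2/π_1 = (4/5)/(3/8) = 32/15.
From π_2 · 3/5 = π_3 · 1/4: π_3/π_2 = (3/5)/(1/4) = 12/5.
Take π_1 proportional to 1; then unnormalized π = (1, 32/15, 128/25). Normalize by dividing by the sum 619/75:
  π = (75/619, 160/619, 384/619).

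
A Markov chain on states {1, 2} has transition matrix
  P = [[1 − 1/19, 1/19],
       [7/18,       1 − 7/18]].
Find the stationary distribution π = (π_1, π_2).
π_1 = 133/151, π_2 = 18/151

Solve πP = π with π_1 + π_2 = 1. From πP = π: π_1 · (1 − 1/19) + π_2 · 7/18 = π_1 ⇒ π_2 · 7/18 = π_1 · 1/19 ⇒ π_2/π_1 = (1/19)/(7/18) = 18/133. Together with π_1 + π_2 = 1:
  π_1 = (7/18)/(1/19 + 7/18) = (7/18)/(151/342) = 133/151,
  π_2 = (1/19)/(1/19 + 7/18) = (1/19)/(151/342) = 18/151.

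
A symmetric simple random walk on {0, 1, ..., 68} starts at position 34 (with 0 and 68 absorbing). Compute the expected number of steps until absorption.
E[τ | X_0 = 34] = 1156

Let v_k = E[τ | X_0 = k]. Boundary: v_0 = v_68 = 0. Recurrence: v_k = 1 + (v_{k-1} + v_{k+1})/2 for 1 ≤ k ≤ 67. The particular solution to v_k − (v_{k-1} + v_{k+1})/2 = 1 is v_k = −k^2. Adding homogeneous solution A + B k and matching boundaries gives v_k = k (68 − k). Substituting k = 34: v_34 = 34 · 34 = 1156.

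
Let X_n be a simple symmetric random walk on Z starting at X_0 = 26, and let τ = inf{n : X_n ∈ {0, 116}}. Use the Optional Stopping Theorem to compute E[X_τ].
E[X_τ] = 26

X_n is a martingale and τ is a bounded-mean stopping time (indeed τ is finite a.s. with bounded expectation since the walk is in a bounded region). By the OST, E[X_τ] = E[X_0] = 26. Equivalently: E[X_τ] = 116 · P(hit 116 first) + 0 · P(hit 0 first) = 116 · (26/116) = 26.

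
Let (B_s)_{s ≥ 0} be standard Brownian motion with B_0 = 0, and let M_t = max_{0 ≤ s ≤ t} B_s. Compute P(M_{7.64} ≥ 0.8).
P(M_{7.64} ≥ 0.8) = 2·P(B_{7.64} ≥ 0.8) = 2(1 − Φ(0.8/√7.64)) ≈ 0.7723

By the reflection principle for Brownian motion, P(M_t ≥ a) = 2 · P(B_t ≥ a) for a ≥ 0. Since B_t ~ N(0, t), P(B_t ≥ 0.8) = 1 − Φ(0.8/√t) = 1 − Φ(0.8/√7.64) = 1 − Φ(0.2894). So
  P(M_{7.64} ≥ 0.8) = 2(1 − Φ(0.2894)) ≈ 0.7723.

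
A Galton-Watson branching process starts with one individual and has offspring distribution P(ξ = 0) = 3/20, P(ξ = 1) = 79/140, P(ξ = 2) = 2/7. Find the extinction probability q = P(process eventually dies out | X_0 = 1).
q = 21/40

The pgf is f(s) = 3/20 + 79/140·s + 2/7·s². The extinction probability q is the smallest fixed point of f in [0, 1]. Setting s = f(s):
  2/7·s² + (79/140 − 1)·s + 3/20 = 0
  2/7·s² − (3/20 + 2/7)·s + 3/20 = 0
which factors as (s − 1)·(2/7·s − 3/20) = 0, giving roots s = 1 and s = (3/20)/(2/7) = 21/40.
Mean offspring μ = 79/140 + 2·2/7 = 159/140 > 1 (supercritical), so q < 1. The extinction probability is the smaller root: q = (3/20)/(2/7) = 21/40.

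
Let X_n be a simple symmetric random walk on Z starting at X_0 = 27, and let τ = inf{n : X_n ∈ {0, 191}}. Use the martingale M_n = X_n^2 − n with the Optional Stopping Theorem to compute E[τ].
E[τ] = 4428

M_n = X_n^2 − n is a martingale (since E[X_{n+1}^2 | F_n] = X_n^2 + 1). By OST (τ has finite mean in a bounded region), E[M_τ] = E[M_0] = X_0^2 − 0 = 27^2 = 729. Also E[M_τ] = E[X_τ^2] − E[τ]. The walk exits at 0 or 191, with P(hit 191 first) = 27/191, so E[X_τ^2] = 191^2 · 27/191 + 0 = 5157. Thus E[τ] = E[X_τ^2] − E[M_τ] = 5157 − 729 = 4428 = 27(191 − 27) = 4428.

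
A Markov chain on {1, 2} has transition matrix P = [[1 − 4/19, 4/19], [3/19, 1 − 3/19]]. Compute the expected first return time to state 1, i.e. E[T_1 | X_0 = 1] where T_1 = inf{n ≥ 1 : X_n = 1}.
E[T_1 | X_0 = 1] = 1/π_1 = 7/3

For an irreducible recurrent Markov chain with stationary distribution π, E[T_i | X_0 = i] = 1/π_i (Kac's formula). Here π_1 = (3/19)/(4/19 + 3/19) = (3/19)/(7/19) = 3/7, so E[T_1 | X_0 = 1] = 1/π_1 = (4/19 + 3/19)/(3/19) = (7/19)/(3/19) = 7/3.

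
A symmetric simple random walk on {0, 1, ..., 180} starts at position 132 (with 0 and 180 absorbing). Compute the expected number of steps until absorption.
E[τ | X_0 = 132] = 6336

Let v_k = E[τ | X_0 = k]. Boundary: v_0 = v_180 = 0. Recurrence: v_k = 1 + (v_{k-1} + v_{k+1})/2 for 1 ≤ k ≤ 179. The particular solution to v_k − (v_{k-1} + v_{k+1})/2 = 1 is v_k = −k^2. Adding homogeneous solution A + B k and matching boundaries gives v_k = k (180 − k). Substituting k = 132: v_132 = 132 · 48 = 6336.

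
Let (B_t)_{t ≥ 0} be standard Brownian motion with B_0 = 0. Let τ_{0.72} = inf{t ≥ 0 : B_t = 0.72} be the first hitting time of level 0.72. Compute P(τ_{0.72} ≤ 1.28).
P(τ_{0.72} ≤ 1.28) = 2(1 − Φ(0.72/√1.28)) = 2(1 − Φ(0.6364)) ≈ 0.5245

By the reflection principle for standard BM, P(τ_b ≤ t) = 2 · P(B_t ≥ b). Since B_t ~ N(0, t), P(B_t ≥ 0.72) = 1 − Φ(0.72/√t) = 1 − Φ(0.72/√1.28) = 1 − Φ(0.6364) ≈ 0.26226. Doubling: P(τ_{0.72} ≤ 1.28) ≈ 2 · 0.26226 = 0.52452 ≈ 0.5245.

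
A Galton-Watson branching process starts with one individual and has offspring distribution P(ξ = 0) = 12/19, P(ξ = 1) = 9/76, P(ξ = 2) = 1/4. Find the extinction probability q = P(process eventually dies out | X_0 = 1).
q = 1

Mean offspring μ = 0·12/19 + 1·9/76 + 2·1/4 = 47/76 ≤ 1. For μ ≤ 1 with offspring not concentrated at 1, the Galton-Watson process goes extinct almost surely, so q = 1.
(Algebraic check: The pgf is f(s) = 12/19 + 9/76·s + 1/4·s². The extinction probability q is the smallest fixed point of f in [0, 1]. Setting s = f(s):
  1/4·s² + (9/76 − 1)·s + 12/19 = 0
  1/4·s² − (12/19 + 1/4)·s + 12/19 = 0
which factors as (s − 1)·(1/4·s − 12/19) = 0, giving roots s = 1 and s = (12/19)/(1/4) = 48/19. Since 48/19 ≥ 1, the smallest root in [0, 1] is s = 1.)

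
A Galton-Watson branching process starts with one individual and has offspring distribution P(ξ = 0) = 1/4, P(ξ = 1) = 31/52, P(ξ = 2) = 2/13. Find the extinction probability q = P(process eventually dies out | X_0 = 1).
q = 1

Mean offspring μ = 0·1/4 + 1·31/52 + 2·2/13 = 47/52 ≤ 1. For μ ≤ 1 with offspring not concentrated at 1, the Galton-Watson process goes extinct almost surely, so q = 1.
(Algebraic check: The pgf is f(s) = 1/4 + 31/52·s + 2/13·s². The extinction probability q is the smallest fixed point of f in [0, 1]. Setting s = f(s):
  2/13·s² + (31/52 − 1)·s + 1/4 = 0
  2/13·s² − (1/4 + 2/13)·s + 1/4 = 0
which factors as (s − 1)·(2/13·s − 1/4) = 0, giving roots s = 1 and s = (1/4)/(2/13) = 13/8. Since 13/8 ≥ 1, the smallest root in [0, 1] is s = 1.)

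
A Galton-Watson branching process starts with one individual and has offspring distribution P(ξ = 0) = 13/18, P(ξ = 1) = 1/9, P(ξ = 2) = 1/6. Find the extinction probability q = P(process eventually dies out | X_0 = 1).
q = 1

Mean offspring μ = 0·13/18 + 1·1/9 + 2·1/6 = 4/9 ≤ 1. For μ ≤ 1 with offspring not concentrated at 1, the Galton-Watson process goes extinct almost surely, so q = 1.
(Algebraic check: The pgf is f(s) = 13/18 + 1/9·s + 1/6·s². The extinction probability q is the smallest fixed point of f in [0, 1]. Setting s = f(s):
  1/6·s² + (1/9 − 1)·s + 13/18 = 0
  1/6·s² − (13/18 + 1/6)·s + 13/18 = 0
which factors as (s − 1)·(1/6·s − 13/18) = 0, giving roots s = 1 and s = (13/18)/(1/6) = 13/3. Since 13/3 ≥ 1, the smallest root in [0, 1] is s = 1.)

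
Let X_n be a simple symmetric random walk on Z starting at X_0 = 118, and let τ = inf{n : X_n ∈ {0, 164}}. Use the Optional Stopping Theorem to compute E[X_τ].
E[X_τ] = 118

X_n is a martingale and τ is a bounded-mean stopping time (indeed τ is finite a.s. with bounded expectation since the walk is in a bounded region). By the OST, E[X_τ] = E[X_0] = 118. Equivalently: E[X_τ] = 164 · P(hit 164 first) + 0 · P(hit 0 first) = 164 · (118/164) = 118.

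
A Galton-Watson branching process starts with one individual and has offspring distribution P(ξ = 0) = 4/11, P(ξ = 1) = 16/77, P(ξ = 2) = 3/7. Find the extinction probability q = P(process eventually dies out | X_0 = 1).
q = 28/33

The pgf is f(s) = 4/11 + 16/77·s + 3/7·s². The extinction probability q is the smallest fixed point of f in [0, 1]. Setting s = f(s):
  3/7·s² + (16/77 − 1)·s + 4/11 = 0
  3/7·s² − (4/11 + 3/7)·s + 4/11 = 0
which factors as (s − 1)·(3/7·s − 4/11) = 0, giving roots s = 1 and s = (4/11)/(3/7) = 28/33.
Mean offspring μ = 16/77 + 2·3/7 = 82/77 > 1 (supercritical), so q < 1. The extinction probability is the smaller root: q = (4/11)/(3/7) = 28/33.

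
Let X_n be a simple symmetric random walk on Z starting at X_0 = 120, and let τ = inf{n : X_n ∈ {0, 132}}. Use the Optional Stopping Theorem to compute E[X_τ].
E[X_τ] = 120

X_n is a martingale and τ is a bounded-mean stopping time (indeed τ is finite a.s. with bounded expectation since the walk is in a bounded region). By the OST, E[X_τ] = E[X_0] = 120. Equivalently: E[X_τ] = 132 · P(hit 132 first) + 0 · P(hit 0 first) = 132 · (120/132) = 120.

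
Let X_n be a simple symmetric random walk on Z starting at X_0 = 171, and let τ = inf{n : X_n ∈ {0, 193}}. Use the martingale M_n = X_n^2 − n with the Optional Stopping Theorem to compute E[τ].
E[τ] = 3762

M_n = X_n^2 − n is a martingale (since E[X_{n+1}^2 | F_n] = X_n^2 + 1). By OST (τ has finite mean in a bounded region), E[M_τ] = E[M_0] = X_0^2 − 0 = 171^2 = 29241. Also E[M_τ] = E[X_τ^2] − E[τ]. The walk exits at 0 or 193, with P(hit 193 first) = 171/193, so E[X_τ^2] = 193^2 · 171/193 + 0 = 33003. Thus E[τ] = E[X_τ^2] − E[M_τ] = 33003 − 29241 = 3762 = 171(193 − 171) = 3762.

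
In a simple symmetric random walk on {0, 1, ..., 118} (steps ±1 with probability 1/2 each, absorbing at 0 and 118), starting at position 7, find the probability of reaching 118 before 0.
P(hit 118 before 0) = 7/118

Let u_k = P(hit 118 before 0 | start at k). Then u_0 = 0, u_118 = 1, and u_k = u_{k-1}/2 + u_{k+1}/2 for 1 ≤ k ≤ 117. This harmonic recurrence is solved by u_k = k/118, giving u_7 = 7/118.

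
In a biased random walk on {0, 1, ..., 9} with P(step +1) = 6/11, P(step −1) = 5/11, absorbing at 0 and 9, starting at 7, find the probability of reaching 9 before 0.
P(hit 9 before 0) = (1 − (5/6)^7) / (1 − (5/6)^9) = 7265196/8124571

Let u_k denote P(reach 9 before 0 | start at k). Boundary: u_0 = 0, u_9 = 1. Recurrence: u_k = 6/11·u_{k+1} + 5/11·u_{k-1} for 1 ≤ k ≤ 8. Try u_k = A + B·r^k with r = q/p = (5/11)/(6/11) = 5/6. Substitution satisfies the recurrence; boundary conditions give:
  u_k = (1 − r^k) / (1 − r^N) = (1 − (5/6)^7) / (1 − (5/6)^9) = 7265196/8124571.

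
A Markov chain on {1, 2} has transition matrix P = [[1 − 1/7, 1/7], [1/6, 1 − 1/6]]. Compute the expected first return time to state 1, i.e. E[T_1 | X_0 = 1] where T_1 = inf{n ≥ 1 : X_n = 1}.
E[T_1 | X_0 = 1] = 1/π_1 = 13/7

For an irreducible recurrent Markov chain with stationary distribution π, E[T_i | X_0 = i] = 1/π_i (Kac's formula). Here π_1 = (1/6)/(1/7 + 1/6) = (1/6)/(13/42) = 7/13, so E[T_1 | X_0 = 1] = 1/π_1 = (1/7 + 1/6)/(1/6) = (13/42)/(1/6) = 13/7.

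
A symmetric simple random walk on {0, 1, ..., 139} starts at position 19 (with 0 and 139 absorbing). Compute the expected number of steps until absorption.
E[τ | X_0 = 19] = 2280

Let v_k = E[τ | X_0 = k]. Boundary: v_0 = v_139 = 0. Recurrence: v_k = 1 + (v_{k-1} + v_{k+1})/2 for 1 ≤ k ≤ 138. The particular solution to v_k − (v_{k-1} + v_{k+1})/2 = 1 is v_k = −k^2. Adding homogeneous solution A + B k and matching boundaries gives v_k = k (139 − k). Substituting k = 19: v_19 = 19 · 120 = 2280.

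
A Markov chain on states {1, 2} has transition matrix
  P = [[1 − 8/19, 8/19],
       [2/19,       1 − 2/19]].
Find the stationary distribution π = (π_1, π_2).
π_1 = 1/5, π_2 = 4/5

Solve πP = π with π_1 + π_2 = 1. From πP = π: π_1 · (1 − 8/19) + π_2 · 2/19 = π_1 ⇒ π_2 · 2/19 = π_1 · 8/19 ⇒ π_2/π_1 = (8/19)/(2/19) = 4. Together with π_1 + π_2 = 1:
  π_1 = (2/19)/(8/19 + 2/19) = (2/19)/(10/19) = 1/5,
  π_2 = (8/19)/(8/19 + 2/19) = (8/19)/(10/19) = 4/5.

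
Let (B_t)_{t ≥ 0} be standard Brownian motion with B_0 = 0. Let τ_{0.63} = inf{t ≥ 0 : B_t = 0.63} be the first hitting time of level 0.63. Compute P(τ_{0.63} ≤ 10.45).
P(τ_{0.63} ≤ 10.45) = 2(1 − Φ(0.63/√10.45)) = 2(1 − Φ(0.1949)) ≈ 0.8455

By the reflection principle for standard BM, P(τ_b ≤ t) = 2 · P(B_t ≥ b). Since B_t ~ N(0, t), P(B_t ≥ 0.63) = 1 − Φ(0.63/√t) = 1 − Φ(0.63/√10.45) = 1 − Φ(0.1949) ≈ 0.42274. Doubling: P(τ_{0.63} ≤ 10.45) ≈ 2 · 0.42274 = 0.84548 ≈ 0.8455.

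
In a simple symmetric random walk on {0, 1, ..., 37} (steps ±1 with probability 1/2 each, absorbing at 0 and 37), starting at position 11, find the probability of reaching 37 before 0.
P(hit 37 before 0) = 11/37

Let u_k = P(hit 37 before 0 | start at k). Then u_0 = 0, u_37 = 1, and u_k = u_{k-1}/2 + u_{k+1}/2 for 1 ≤ k ≤ 36. This harmonic recurrence is solved by u_k = k/37, giving u_11 = 11/37.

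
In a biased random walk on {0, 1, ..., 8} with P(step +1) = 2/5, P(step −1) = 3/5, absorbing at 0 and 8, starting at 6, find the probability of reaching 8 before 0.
P(hit 8 before 0) = (1 − (3/2)^6) / (1 − (3/2)^8) = 532/1261

Let u_k denote P(reach 8 before 0 | start at k). Boundary: u_0 = 0, u_8 = 1. Recurrence: u_k = 2/5·u_{k+1} + 3/5·u_{k-1} for 1 ≤ k ≤ 7. Try u_k = A + B·r^k with r = q/p = (3/5)/(2/5) = 3/2. Substitution satisfies the recurrence; boundary conditions give:
  u_k = (1 − r^k) / (1 − r^N) = (1 − (3/2)^6) / (1 − (3/2)^8) = 532/1261.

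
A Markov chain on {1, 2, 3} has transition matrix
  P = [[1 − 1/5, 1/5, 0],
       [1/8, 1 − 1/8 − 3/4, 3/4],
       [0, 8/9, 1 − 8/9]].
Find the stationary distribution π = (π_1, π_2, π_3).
π = (20/79, 32/79, 27/79)

This is a birth-death chain on three states, which satisfies detailed balance: π_1 · P_{12} = π_2 · P_{21} and π_2 · P_{23} = π_3 · P_{32}.
From π_1 · 1/5 = π_2 · 1/8: π_2/π_1 = (1/5)/(1/8) = 8/5.
From π_2 · 3/4 = π_3 · 8/9: π_3/π_2 = (3/4)/(8/9) = 27/32.
Take π_1 proportional to 1; then unnormalized π = (1, 8/5, 27/20). Normalize by dividing by the sum 79/20:
  π = (20/79, 32/79, 27/79).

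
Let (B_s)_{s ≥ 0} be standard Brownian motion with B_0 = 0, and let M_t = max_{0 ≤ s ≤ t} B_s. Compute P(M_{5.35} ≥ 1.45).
P(M_{5.35} ≥ 1.45) = 2·P(B_{5.35} ≥ 1.45) = 2(1 − Φ(1.45/√5.35)) ≈ 0.5307

By the reflection principle for Brownian motion, P(M_t ≥ a) = 2 · P(B_t ≥ a) for a ≥ 0. Since B_t ~ N(0, t), P(B_t ≥ 1.45) = 1 − Φ(1.45/√t) = 1 − Φ(1.45/√5.35) = 1 − Φ(0.6269). So
  P(M_{5.35} ≥ 1.45) = 2(1 − Φ(0.6269)) ≈ 0.5307.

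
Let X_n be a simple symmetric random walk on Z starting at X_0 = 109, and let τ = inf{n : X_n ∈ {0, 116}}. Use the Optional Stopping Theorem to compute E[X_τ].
E[X_τ] = 109

X_n is a martingale and τ is a bounded-mean stopping time (indeed τ is finite a.s. with bounded expectation since the walk is in a bounded region). By the OST, E[X_τ] = E[X_0] = 109. Equivalently: E[X_τ] = 116 · P(hit 116 first) + 0 · P(hit 0 first) = 116 · (109/116) = 109.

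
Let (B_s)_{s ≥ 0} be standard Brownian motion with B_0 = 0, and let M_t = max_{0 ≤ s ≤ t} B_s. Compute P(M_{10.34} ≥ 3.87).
P(M_{10.34} ≥ 3.87) = 2·P(B_{10.34} ≥ 3.87) = 2(1 − Φ(3.87/√10.34)) ≈ 0.2288

By the reflection principle for Brownian motion, P(M_t ≥ a) = 2 · P(B_t ≥ a) for a ≥ 0. Since B_t ~ N(0, t), P(B_t ≥ 3.87) = 1 − Φ(3.87/√t) = 1 − Φ(3.87/√10.34) = 1 − Φ(1.2035). So
  P(M_{10.34} ≥ 3.87) = 2(1 − Φ(1.2035)) ≈ 0.2288.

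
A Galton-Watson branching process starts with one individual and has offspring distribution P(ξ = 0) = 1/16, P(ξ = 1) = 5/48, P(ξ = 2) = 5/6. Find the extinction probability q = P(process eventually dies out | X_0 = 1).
q = 3/40

The pgf is f(s) = 1/16 + 5/48·s + 5/6·s². The extinction probability q is the smallest fixed point of f in [0, 1]. Setting s = f(s):
  5/6·s² + (5/48 − 1)·s + 1/16 = 0
  5/6·s² − (1/16 + 5/6)·s + 1/16 = 0
which factors as (s − 1)·(5/6·s − 1/16) = 0, giving roots s = 1 and s = (1/16)/(5/6) = 3/40.
Mean offspring μ = 5/48 + 2·5/6 = 85/48 > 1 (supercritical), so q < 1. The extinction probability is the smaller root: q = (1/16)/(5/6) = 3/40.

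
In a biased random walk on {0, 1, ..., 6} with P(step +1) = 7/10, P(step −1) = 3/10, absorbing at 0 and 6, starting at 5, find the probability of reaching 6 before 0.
P(hit 6 before 0) = (1 − (3/7)^5) / (1 − (3/7)^6) = 28987/29230

Let u_k denote P(reach 6 before 0 | start at k). Boundary: u_0 = 0, u_6 = 1. Recurrence: u_k = 7/10·u_{k+1} + 3/10·u_{k-1} for 1 ≤ k ≤ 5. Try u_k = A + B·r^k with r = q/p = (3/10)/(7/10) = 3/7. Substitution satisfies the recurrence; boundary conditions give:
  u_k = (1 − r^k) / (1 − r^N) = (1 − (3/7)^5) / (1 − (3/7)^6) = 28987/29230.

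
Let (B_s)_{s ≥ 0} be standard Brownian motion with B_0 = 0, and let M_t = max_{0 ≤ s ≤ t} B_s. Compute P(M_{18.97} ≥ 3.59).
P(M_{18.97} ≥ 3.59) = 2·P(B_{18.97} ≥ 3.59) = 2(1 − Φ(3.59/√18.97)) ≈ 0.4098

By the reflection principle for Brownian motion, P(M_t ≥ a) = 2 · P(B_t ≥ a) for a ≥ 0. Since B_t ~ N(0, t), P(B_t ≥ 3.59) = 1 − Φ(3.59/√t) = 1 − Φ(3.59/√18.97) = 1 − Φ(0.8243). So
  P(M_{18.97} ≥ 3.59) = 2(1 − Φ(0.8243)) ≈ 0.4098.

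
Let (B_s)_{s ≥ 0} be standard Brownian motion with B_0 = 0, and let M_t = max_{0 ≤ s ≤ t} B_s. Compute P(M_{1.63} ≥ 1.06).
P(M_{1.63} ≥ 1.06) = 2·P(B_{1.63} ≥ 1.06) = 2(1 − Φ(1.06/√1.63)) ≈ 0.4064

By the reflection principle for Brownian motion, P(M_t ≥ a) = 2 · P(B_t ≥ a) for a ≥ 0. Since B_t ~ N(0, t), P(B_t ≥ 1.06) = 1 − Φ(1.06/√t) = 1 − Φ(1.06/√1.63) = 1 − Φ(0.8303). So
  P(M_{1.63} ≥ 1.06) = 2(1 − Φ(0.8303)) ≈ 0.4064.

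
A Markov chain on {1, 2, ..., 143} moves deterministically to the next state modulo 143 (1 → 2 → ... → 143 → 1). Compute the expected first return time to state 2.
E[T_2 | X_0 = 2] = 143

The chain cycles deterministically, so starting at state 2 it returns in exactly 143 steps. Equivalently, the stationary distribution is uniform π_j = 1/143 for every state j, so by Kac's formula E[T_2] = 1/π_2 = 143.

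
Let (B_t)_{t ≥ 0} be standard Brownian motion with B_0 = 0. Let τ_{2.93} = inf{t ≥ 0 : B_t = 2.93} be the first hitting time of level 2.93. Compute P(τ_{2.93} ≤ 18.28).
P(τ_{2.93} ≤ 18.28) = 2(1 − Φ(2.93/√18.28)) = 2(1 − Φ(0.6853)) ≈ 0.4932

By the reflection principle for standard BM, P(τ_b ≤ t) = 2 · P(B_t ≥ b). Since B_t ~ N(0, t), P(B_t ≥ 2.93) = 1 − Φ(2.93/√t) = 1 − Φ(2.93/√18.28) = 1 − Φ(0.6853) ≈ 0.24658. Doubling: P(τ_{2.93} ≤ 18.28) ≈ 2 · 0.24658 = 0.49316 ≈ 0.4932.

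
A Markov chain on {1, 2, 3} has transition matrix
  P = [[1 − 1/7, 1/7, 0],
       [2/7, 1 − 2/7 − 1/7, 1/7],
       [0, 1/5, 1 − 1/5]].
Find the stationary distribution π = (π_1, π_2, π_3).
π = (7/13, 7/26, 5/26)

This is a birth-death chain on three states, which satisfies detailed balance: π_1 · P_{12} = π_2 · P_{21} and π_2 · P_{23} = π_3 · P_{32}.
From π_1 · 1/7 = π_2 · 2/7: π_2/π_1 = (1/7)/(2/7) = 1/2.
From π_2 · 1/7 = π_3 · 1/5: π_3/π_2 = (1/7)/(1/5) = 5/7.
Take π_1 proportional to 1; then unnormalized π = (1, 1/2, 5/14). Normalize by dividing by the sum 13/7:
  π = (7/13, 7/26, 5/26).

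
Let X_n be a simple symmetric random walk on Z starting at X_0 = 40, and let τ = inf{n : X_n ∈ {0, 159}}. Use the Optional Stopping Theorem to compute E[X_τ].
E[X_τ] = 40

X_n is a martingale and τ is a bounded-mean stopping time (indeed τ is finite a.s. with bounded expectation since the walk is in a bounded region). By the OST, E[X_τ] = E[X_0] = 40. Equivalently: E[X_τ] = 159 · P(hit 159 first) + 0 · P(hit 0 first) = 159 · (40/159) = 40.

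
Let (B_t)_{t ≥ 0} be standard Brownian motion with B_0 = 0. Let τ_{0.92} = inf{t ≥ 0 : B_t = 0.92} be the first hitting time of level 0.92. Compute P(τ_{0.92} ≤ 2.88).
P(τ_{0.92} ≤ 2.88) = 2(1 − Φ(0.92/√2.88)) = 2(1 − Φ(0.5421)) ≈ 0.5877

By the reflection principle for standard BM, P(τ_b ≤ t) = 2 · P(B_t ≥ b). Since B_t ~ N(0, t), P(B_t ≥ 0.92) = 1 − Φ(0.92/√t) = 1 − Φ(0.92/√2.88) = 1 − Φ(0.5421) ≈ 0.29387. Doubling: P(τ_{0.92} ≤ 2.88) ≈ 2 · 0.29387 = 0.58774 ≈ 0.5877.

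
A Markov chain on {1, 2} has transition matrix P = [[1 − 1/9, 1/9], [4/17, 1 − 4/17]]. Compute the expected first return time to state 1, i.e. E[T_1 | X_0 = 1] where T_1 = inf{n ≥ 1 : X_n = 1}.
E[T_1 | X_0 = 1] = 1/π_1 = 53/36

For an irreducible recurrent Markov chain with stationary distribution π, E[T_i | X_0 = i] = 1/π_i (Kac's formula). Here π_1 = (4/17)/(1/9 + 4/17) = (4/17)/(53/153) = 36/53, so E[T_1 | X_0 = 1] = 1/π_1 = (1/9 + 4/17)/(4/17) = (53/153)/(4/17) = 53/36.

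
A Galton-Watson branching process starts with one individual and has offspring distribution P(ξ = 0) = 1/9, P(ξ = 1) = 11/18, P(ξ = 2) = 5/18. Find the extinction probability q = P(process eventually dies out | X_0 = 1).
q = 2/5

The pgf is f(s) = 1/9 + 11/18·s + 5/18·s². The extinction probability q is the smallest fixed point of f in [0, 1]. Setting s = f(s):
  5/18·s² + (11/18 − 1)·s + 1/9 = 0
  5/18·s² − (1/9 + 5/18)·s + 1/9 = 0
which factors as (s − 1)·(5/18·s − 1/9) = 0, giving roots s = 1 and s = (1/9)/(5/18) = 2/5.
Mean offspring μ = 11/18 + 2·5/18 = 7/6 > 1 (supercritical), so q < 1. The extinction probability is the smaller root: q = (1/9)/(5/18) = 2/5.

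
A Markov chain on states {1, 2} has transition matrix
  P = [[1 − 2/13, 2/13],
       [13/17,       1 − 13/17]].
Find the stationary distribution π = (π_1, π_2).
π_1 = 169/203, π_2 = 34/203

Solve πP = π with π_1 + π_2 = 1. From πP = π: π_1 · (1 − 2/13) + π_2 · 13/17 = π_1 ⇒ π_2 · 13/17 = π_1 · 2/13 ⇒ π_2/π_1 = (2/13)/(13/17) = 34/169. Together with π_1 + π_2 = 1:
  π_1 = (13/17)/(2/13 + 13/17) = (13/17)/(203/221) = 169/203,
  π_2 = (2/13)/(2/13 + 13/17) = (2/13)/(203/221) = 34/203.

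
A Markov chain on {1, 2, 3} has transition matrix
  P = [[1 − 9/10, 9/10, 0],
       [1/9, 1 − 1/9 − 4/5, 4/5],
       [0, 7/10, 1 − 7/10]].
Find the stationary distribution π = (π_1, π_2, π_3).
π = (14/257, 567/1285, 648/1285)

This is a birth-death chain on three states, which satisfies detailed balance: π_1 · P_{12} = π_2 · P_{21} and π_2 · P_{23} = π_3 · P_{32}.
From π_1 · 9/10 = π_2 · 1/9: π_2/π_1 = (9/10)/(1/9) = 81/10.
From π_2 · 4/5 = π_3 · 7/10: π_3/π_2 = (4/5)/(7/10) = 8/7.
Take π_1 proportional to 1; then unnormalized π = (1, 81/10, 324/35). Normalize by dividing by the sum 257/14:
  π = (14/257, 567/1285, 648/1285).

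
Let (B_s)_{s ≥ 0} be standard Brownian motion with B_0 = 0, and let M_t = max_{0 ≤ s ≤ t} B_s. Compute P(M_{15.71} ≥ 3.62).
P(M_{15.71} ≥ 3.62) = 2·P(B_{15.71} ≥ 3.62) = 2(1 − Φ(3.62/√15.71)) ≈ 0.3611

By the reflection principle for Brownian motion, P(M_t ≥ a) = 2 · P(B_t ≥ a) for a ≥ 0. Since B_t ~ N(0, t), P(B_t ≥ 3.62) = 1 − Φ(3.62/√t) = 1 − Φ(3.62/√15.71) = 1 − Φ(0.9133). So
  P(M_{15.71} ≥ 3.62) = 2(1 − Φ(0.9133)) ≈ 0.3611.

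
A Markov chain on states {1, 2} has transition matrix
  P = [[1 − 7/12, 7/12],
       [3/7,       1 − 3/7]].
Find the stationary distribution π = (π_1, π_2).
π_1 = 36/85, π_2 = 49/85

Solve πP = π with π_1 + π_2 = 1. From πP = π: π_1 · (1 − 7/12) + π_2 · 3/7 = π_1 ⇒ π_2 · 3/7 = π_1 · 7/12 ⇒ π_2/π_1 = (7/12)/(3/7) = 49/36. Together with π_1 + π_2 = 1:
  π_1 = (3/7)/(7/12 + 3/7) = (3/7)/(85/84) = 36/85,
  π_2 = (7/12)/(7/12 + 3/7) = (7/12)/(85/84) = 49/85.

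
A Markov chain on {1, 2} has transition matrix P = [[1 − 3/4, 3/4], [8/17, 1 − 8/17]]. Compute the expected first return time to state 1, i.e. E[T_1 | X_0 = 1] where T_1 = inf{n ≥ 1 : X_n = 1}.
E[T_1 | X_0 = 1] = 1/π_1 = 83/32

For an irreducible recurrent Markov chain with stationary distribution π, E[T_i | X_0 = i] = 1/π_i (Kac's formula). Here π_1 = (8/17)/(3/4 + 8/17) = (8/17)/(83/68) = 32/83, so E[T_1 | X_0 = 1] = 1/π_1 = (3/4 + 8/17)/(8/17) = (83/68)/(8/17) = 83/32.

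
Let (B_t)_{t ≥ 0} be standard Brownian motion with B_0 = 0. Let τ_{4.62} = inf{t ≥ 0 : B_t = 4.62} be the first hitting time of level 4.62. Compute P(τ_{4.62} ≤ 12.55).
P(τ_{4.62} ≤ 12.55) = 2(1 − Φ(4.62/√12.55)) = 2(1 − Φ(1.3041)) ≈ 0.1922

By the reflection principle for standard BM, P(τ_b ≤ t) = 2 · P(B_t ≥ b). Since B_t ~ N(0, t), P(B_t ≥ 4.62) = 1 − Φ(4.62/√t) = 1 − Φ(4.62/√12.55) = 1 − Φ(1.3041) ≈ 0.09610. Doubling: P(τ_{4.62} ≤ 12.55) ≈ 2 · 0.09610 = 0.19220 ≈ 0.1922.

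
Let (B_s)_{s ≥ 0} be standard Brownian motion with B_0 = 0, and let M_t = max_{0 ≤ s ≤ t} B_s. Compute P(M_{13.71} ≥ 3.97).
P(M_{13.71} ≥ 3.97) = 2·P(B_{13.71} ≥ 3.97) = 2(1 − Φ(3.97/√13.71)) ≈ 0.2836

By the reflection principle for Brownian motion, P(M_t ≥ a) = 2 · P(B_t ≥ a) for a ≥ 0. Since B_t ~ N(0, t), P(B_t ≥ 3.97) = 1 − Φ(3.97/√t) = 1 − Φ(3.97/√13.71) = 1 − Φ(1.0722). So
  P(M_{13.71} ≥ 3.97) = 2(1 − Φ(1.0722)) ≈ 0.2836.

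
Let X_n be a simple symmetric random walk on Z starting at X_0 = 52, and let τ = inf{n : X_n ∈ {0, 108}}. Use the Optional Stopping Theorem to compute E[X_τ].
E[X_τ] = 52

X_n is a martingale and τ is a bounded-mean stopping time (indeed τ is finite a.s. with bounded expectation since the walk is in a bounded region). By the OST, E[X_τ] = E[X_0] = 52. Equivalently: E[X_τ] = 108 · P(hit 108 first) + 0 · P(hit 0 first) = 108 · (52/108) = 52.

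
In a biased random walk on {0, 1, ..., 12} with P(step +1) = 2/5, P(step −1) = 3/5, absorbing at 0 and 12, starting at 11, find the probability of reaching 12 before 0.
P(hit 12 before 0) = (1 − (3/2)^11) / (1 − (3/2)^12) = 350198/527345

Let u_k denote P(reach 12 before 0 | start at k). Boundary: u_0 = 0, u_12 = 1. Recurrence: u_k = 2/5·u_{k+1} + 3/5·u_{k-1} for 1 ≤ k ≤ 11. Try u_k = A + B·r^k with r = q/p = (3/5)/(2/5) = 3/2. Substitution satisfies the recurrence; boundary conditions give:
  u_k = (1 − r^k) / (1 − r^N) = (1 − (3/2)^11) / (1 − (3/2)^12) = 350198/527345.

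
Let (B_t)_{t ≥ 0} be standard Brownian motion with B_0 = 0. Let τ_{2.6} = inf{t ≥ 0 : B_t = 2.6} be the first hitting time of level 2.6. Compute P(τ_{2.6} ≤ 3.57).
P(τ_{2.6} ≤ 3.57) = 2(1 − Φ(2.6/√3.57)) = 2(1 − Φ(1.3761)) ≈ 0.1688

By the reflection principle for standard BM, P(τ_b ≤ t) = 2 · P(B_t ≥ b). Since B_t ~ N(0, t), P(B_t ≥ 2.6) = 1 − Φ(2.6/√t) = 1 − Φ(2.6/√3.57) = 1 − Φ(1.3761) ≈ 0.08440. Doubling: P(τ_{2.6} ≤ 3.57) ≈ 2 · 0.08440 = 0.16880 ≈ 0.1688.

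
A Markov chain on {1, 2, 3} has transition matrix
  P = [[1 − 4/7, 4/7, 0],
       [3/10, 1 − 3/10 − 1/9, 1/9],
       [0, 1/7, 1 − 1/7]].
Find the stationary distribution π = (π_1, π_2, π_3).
π = (189/829, 360/829, 280/829)

This is a birth-death chain on three states, which satisfies detailed balance: π_1 · P_{12} = π_2 · P_{21} and π_2 · P_{23} = π_3 · P_{32}.
From π_1 · 4/7 = π_2 · 3/10: π_2/π_1 = (4/7)/(3/10) = 40/21.
From π_2 · 1/9 = π_3 · 1/7: π_3/π_2 = (1/9)/(1/7) = 7/9.
Take π_1 proportional to 1; then unnormalized π = (1, 40/21, 40/27). Normalize by dividing by the sum 829/189:
  π = (189/829, 360/829, 280/829).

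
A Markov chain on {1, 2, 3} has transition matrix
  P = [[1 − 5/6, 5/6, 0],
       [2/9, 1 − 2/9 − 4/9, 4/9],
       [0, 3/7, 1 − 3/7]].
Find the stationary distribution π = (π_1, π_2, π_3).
π = (36/311, 135/311, 140/311)

This is a birth-death chain on three states, which satisfies detailed balance: π_1 · P_{12} = π_2 · P_{21} and π_2 · P_{23} = π_3 · P_{32}.
From π_1 · 5/6 = π_2 · 2/9: π_2/π_1 = (5/6)/(2/9) = 15/4.
From π_2 · 4/9 = π_3 · 3/7: π_3/π_2 = (4/9)/(3/7) = 28/27.
Take π_1 proportional to 1; then unnormalized π = (1, 15/4, 35/9). Normalize by dividing by the sum 311/36:
  π = (36/311, 135/311, 140/311).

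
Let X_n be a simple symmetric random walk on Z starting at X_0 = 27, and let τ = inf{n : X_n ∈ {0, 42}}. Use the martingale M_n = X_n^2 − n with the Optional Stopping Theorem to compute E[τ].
E[τ] = 405

M_n = X_n^2 − n is a martingale (since E[X_{n+1}^2 | F_n] = X_n^2 + 1). By OST (τ has finite mean in a bounded region), E[M_τ] = E[M_0] = X_0^2 − 0 = 27^2 = 729. Also E[M_τ] = E[X_τ^2] − E[τ]. The walk exits at 0 or 42, with P(hit 42 first) = 27/42, so E[X_τ^2] = 42^2 · 27/42 + 0 = 1134. Thus E[τ] = E[X_τ^2] − E[M_τ] = 1134 − 729 = 405 = 27(42 − 27) = 405.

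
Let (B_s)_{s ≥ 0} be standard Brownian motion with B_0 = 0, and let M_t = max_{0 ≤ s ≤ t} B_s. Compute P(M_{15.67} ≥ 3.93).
P(M_{15.67} ≥ 3.93) = 2·P(B_{15.67} ≥ 3.93) = 2(1 − Φ(3.93/√15.67)) ≈ 0.3208

By the reflection principle for Brownian motion, P(M_t ≥ a) = 2 · P(B_t ≥ a) for a ≥ 0. Since B_t ~ N(0, t), P(B_t ≥ 3.93) = 1 − Φ(3.93/√t) = 1 − Φ(3.93/√15.67) = 1 − Φ(0.9928). So
  P(M_{15.67} ≥ 3.93) = 2(1 − Φ(0.9928)) ≈ 0.3208.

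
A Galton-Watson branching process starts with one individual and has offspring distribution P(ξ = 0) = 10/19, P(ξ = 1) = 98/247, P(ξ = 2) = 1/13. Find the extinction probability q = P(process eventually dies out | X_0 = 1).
q = 1

Mean offspring μ = 0·10/19 + 1·98/247 + 2·1/13 = 136/247 ≤ 1. For μ ≤ 1 with offspring not concentrated at 1, the Galton-Watson process goes extinct almost surely, so q = 1.
(Algebraic check: The pgf is f(s) = 10/19 + 98/247·s + 1/13·s². The extinction probability q is the smallest fixed point of f in [0, 1]. Setting s = f(s):
  1/13·s² + (98/247 − 1)·s + 10/19 = 0
  1/13·s² − (10/19 + 1/13)·s + 10/19 = 0
which factors as (s − 1)·(1/13·s − 10/19) = 0, giving roots s = 1 and s = (10/19)/(1/13) = 130/19. Since 130/19 ≥ 1, the smallest root in [0, 1] is s = 1.)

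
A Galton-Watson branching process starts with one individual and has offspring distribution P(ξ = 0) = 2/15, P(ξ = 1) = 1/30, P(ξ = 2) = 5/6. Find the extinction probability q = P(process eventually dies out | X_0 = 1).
q = 4/25

The pgf is f(s) = 2/15 + 1/30·s + 5/6·s². The extinction probability q is the smallest fixed point of f in [0, 1]. Setting s = f(s):
  5/6·s² + (1/30 − 1)·s + 2/15 = 0
  5/6·s² − (2/15 + 5/6)·s + 2/15 = 0
which factors as (s − 1)·(5/6·s − 2/15) = 0, giving roots s = 1 and s = (2/15)/(5/6) = 4/25.
Mean offspring μ = 1/30 + 2·5/6 = 17/10 > 1 (supercritical), so q < 1. The extinction probability is the smaller root: q = (2/15)/(5/6) = 4/25.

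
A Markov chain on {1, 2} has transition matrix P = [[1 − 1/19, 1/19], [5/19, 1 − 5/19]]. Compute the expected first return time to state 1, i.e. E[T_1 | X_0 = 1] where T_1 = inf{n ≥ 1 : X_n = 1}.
E[T_1 | X_0 = 1] = 1/π_1 = 6/5

For an irreducible recurrent Markov chain with stationary distribution π, E[T_i | X_0 = i] = 1/π_i (Kac's formula). Here π_1 = (5/19)/(1/19 + 5/19) = (5/19)/(6/19) = 5/6, so E[T_1 | X_0 = 1] = 1/π_1 = (1/19 + 5/19)/(5/19) = (6/19)/(5/19) = 6/5.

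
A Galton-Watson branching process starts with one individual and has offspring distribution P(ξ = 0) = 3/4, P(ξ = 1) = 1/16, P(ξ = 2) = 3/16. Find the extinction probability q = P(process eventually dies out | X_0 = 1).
q = 1

Mean offspring μ = 0·3/4 + 1·1/16 + 2·3/16 = 7/16 ≤ 1. For μ ≤ 1 with offspring not concentrated at 1, the Galton-Watson process goes extinct almost surely, so q = 1.
(Algebraic check: The pgf is f(s) = 3/4 + 1/16·s + 3/16·s². The extinction probability q is the smallest fixed point of f in [0, 1]. Setting s = f(s):
  3/16·s² + (1/16 − 1)·s + 3/4 = 0
  3/16·s² − (3/4 + 3/16)·s + 3/4 = 0
which factors as (s − 1)·(3/16·s − 3/4) = 0, giving roots s = 1 and s = (3/4)/(3/16) = 4. Since 4 ≥ 1, the smallest root in [0, 1] is s = 1.)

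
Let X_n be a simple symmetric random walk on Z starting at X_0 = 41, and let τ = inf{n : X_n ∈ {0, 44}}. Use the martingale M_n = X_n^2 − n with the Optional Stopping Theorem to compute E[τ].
E[τ] = 123

M_n = X_n^2 − n is a martingale (since E[X_{n+1}^2 | F_n] = X_n^2 + 1). By OST (τ has finite mean in a bounded region), E[M_τ] = E[M_0] = X_0^2 − 0 = 41^2 = 1681. Also E[M_τ] = E[X_τ^2] − E[τ]. The walk exits at 0 or 44, with P(hit 44 first) = 41/44, so E[X_τ^2] = 44^2 · 41/44 + 0 = 1804. Thus E[τ] = E[X_τ^2] − E[M_τ] = 1804 − 1681 = 123 = 41(44 − 41) = 123.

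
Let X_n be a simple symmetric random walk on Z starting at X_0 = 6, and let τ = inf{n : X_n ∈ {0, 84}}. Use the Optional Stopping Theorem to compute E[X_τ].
E[X_τ] = 6

X_n is a martingale and τ is a bounded-mean stopping time (indeed τ is finite a.s. with bounded expectation since the walk is in a bounded region). By the OST, E[X_τ] = E[X_0] = 6. Equivalently: E[X_τ] = 84 · P(hit 84 first) + 0 · P(hit 0 first) = 84 · (6/84) = 6.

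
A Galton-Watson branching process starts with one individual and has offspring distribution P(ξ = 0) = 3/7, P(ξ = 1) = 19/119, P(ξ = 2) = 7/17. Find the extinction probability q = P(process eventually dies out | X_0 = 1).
q = 1

Mean offspring μ = 0·3/7 + 1·19/119 + 2·7/17 = 117/119 ≤ 1. For μ ≤ 1 with offspring not concentrated at 1, the Galton-Watson process goes extinct almost surely, so q = 1.
(Algebraic check: The pgf is f(s) = 3/7 + 19/119·s + 7/17·s². The extinction probability q is the smallest fixed point of f in [0, 1]. Setting s = f(s):
  7/17·s² + (19/119 − 1)·s + 3/7 = 0
  7/17·s² − (3/7 + 7/17)·s + 3/7 = 0
which factors as (s − 1)·(7/17·s − 3/7) = 0, giving roots s = 1 and s = (3/7)/(7/17) = 51/49. Since 51/49 ≥ 1, the smallest root in [0, 1] is s = 1.)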